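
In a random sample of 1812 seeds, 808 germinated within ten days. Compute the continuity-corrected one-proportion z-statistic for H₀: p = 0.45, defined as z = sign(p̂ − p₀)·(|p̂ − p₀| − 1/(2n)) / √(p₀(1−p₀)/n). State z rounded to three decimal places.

z = -0.326

p̂ = 808/1812 = 0.44592. p̂ − p₀ = -0.004084.
1/(2n) = 0.000276.
Corrected numerator: |-0.004084| − 0.000276 = 0.003808.
SE₀ = √(0.45·0.55/1812) = 0.011687.
z = −0.003808/0.011687 = -0.326.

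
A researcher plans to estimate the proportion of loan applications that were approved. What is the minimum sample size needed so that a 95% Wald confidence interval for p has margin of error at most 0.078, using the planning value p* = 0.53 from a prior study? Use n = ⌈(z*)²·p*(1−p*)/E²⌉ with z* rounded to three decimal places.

n = 158

For 95% confidence, z* = 1.960.
p*(1−p*) = 0.2491.
Required n before rounding: 3.841600 × 0.2491 / 0.078² = 157.288.
Rounding up, n = 158.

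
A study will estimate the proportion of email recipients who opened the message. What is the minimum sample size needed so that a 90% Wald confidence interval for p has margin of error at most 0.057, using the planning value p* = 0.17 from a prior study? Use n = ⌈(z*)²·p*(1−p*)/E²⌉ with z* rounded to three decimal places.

For 90% confidence, z* = 1.645.
p*(1−p*) = 0.1411.
Required n before rounding: 2.706025 × 0.1411 / 0.057² = 117.519.
Rounding up, n = 118.

n = 118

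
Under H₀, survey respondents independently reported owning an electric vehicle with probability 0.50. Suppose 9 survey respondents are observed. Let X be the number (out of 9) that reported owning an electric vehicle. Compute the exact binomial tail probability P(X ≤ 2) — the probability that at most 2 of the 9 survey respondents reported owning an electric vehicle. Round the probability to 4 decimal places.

P = 0.0898

X is binomial with n = 9 and p = 0.50.
P(X ≤ 2) = C(9,0)·0.50^0·0.50^9 + C(9,1)·0.50^1·0.50^8 + C(9,2)·0.50^2·0.50^7.
= 0.001953 + 0.017578 + 0.070312 = 0.0898.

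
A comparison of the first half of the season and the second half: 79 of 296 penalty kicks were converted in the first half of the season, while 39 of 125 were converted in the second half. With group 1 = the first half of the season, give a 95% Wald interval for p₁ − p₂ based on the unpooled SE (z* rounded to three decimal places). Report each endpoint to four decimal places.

(-0.1407, 0.0505)

p̂₁ = 79/296 = 0.26689, p̂₂ = 39/125 = 0.31200; p̂₁ − p̂₂ = -0.04511.
SE = √(0.000661016 + 0.001717248) = √0.002378264 = 0.048767.
For 95% confidence, z* = 1.960. Margin = 1.960·0.048767 = 0.09558.
CI: -0.04511 ± 0.09558 = (-0.1407, 0.0505).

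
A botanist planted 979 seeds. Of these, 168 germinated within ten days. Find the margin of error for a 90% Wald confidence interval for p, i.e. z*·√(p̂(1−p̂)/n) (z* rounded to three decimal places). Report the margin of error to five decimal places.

With x = 168 successes in n = 979, p̂ = 0.17160.
SE(p̂) = √(0.17160·0.82840/979) = 0.012050.
The 90% critical value is z* = 1.645.
So ME = 0.01982.

ME = 0.01982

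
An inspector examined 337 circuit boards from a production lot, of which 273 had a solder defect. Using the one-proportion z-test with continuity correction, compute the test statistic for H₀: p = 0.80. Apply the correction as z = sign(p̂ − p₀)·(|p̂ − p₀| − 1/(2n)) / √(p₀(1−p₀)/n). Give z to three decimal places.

With x = 273 successes in n = 337, p̂ = 0.81009. p̂ − p₀ = 0.010089.
1/(2n) = 0.001484.
Corrected numerator: |0.010089| − 0.001484 = 0.008605.
SE₀ = √(0.80·0.20/337) = 0.021789.
z = (+)0.008605/0.021789 = 0.395.

z = 0.395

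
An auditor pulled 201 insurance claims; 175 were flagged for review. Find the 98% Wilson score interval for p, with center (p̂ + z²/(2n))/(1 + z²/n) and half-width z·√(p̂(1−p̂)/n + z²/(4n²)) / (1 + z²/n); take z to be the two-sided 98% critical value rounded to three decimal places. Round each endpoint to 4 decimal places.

Here p̂ = 175/201 = 0.87065 and z = 2.326 (z² = 5.410276).
1 + z²/n = 1.026917.
Adjusted center: (0.87065 + z²/(2n))/1.026917 = 0.86093.
Radicand: p̂(1−p̂)/n + z²/(4n²) = 0.000560303 + 0.000033479 = 0.000593782.
Half-width = 2.326·√0.000593782/1.026917 = 0.05519.
CI: 0.86093 ± 0.05519 = (0.8057, 0.9161).

(0.8057, 0.9161)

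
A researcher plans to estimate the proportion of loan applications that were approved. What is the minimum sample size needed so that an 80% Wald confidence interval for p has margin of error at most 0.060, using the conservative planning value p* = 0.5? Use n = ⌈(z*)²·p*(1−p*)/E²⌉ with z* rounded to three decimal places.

z* = 1.282 at the 80% level.
p*(1−p*) = 0.50·0.50 = 0.2500.
(z*)²·p*(1−p*)/E² = 1.643524·0.2500/0.003600 = 114.134.
Rounding up, n = 115.

n = 115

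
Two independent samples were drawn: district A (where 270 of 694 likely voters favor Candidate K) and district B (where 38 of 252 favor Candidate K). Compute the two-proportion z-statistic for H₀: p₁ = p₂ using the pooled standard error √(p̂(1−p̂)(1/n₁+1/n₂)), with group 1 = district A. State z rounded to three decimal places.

Sample proportions: p̂₁ = 270/694 = 0.38905 and p̂₂ = 38/252 = 0.15079.
Pooled p̂ = (270+38)/(694+252) = 308/946 = 0.32558.
Pooled SE = √[0.2195782·0.00540918] ≈ 0.034464.
z = 0.23826/0.034464 = 6.913.

z = 6.913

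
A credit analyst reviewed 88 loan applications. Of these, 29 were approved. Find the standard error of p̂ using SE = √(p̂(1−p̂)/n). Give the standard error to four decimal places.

p̂ = 29/88 = 0.32955.
p̂(1−p̂) = 0.32955·0.67045 = 0.220947.
SE = √(0.220947/88) = √0.002510761 = 0.0501.

SE = 0.0501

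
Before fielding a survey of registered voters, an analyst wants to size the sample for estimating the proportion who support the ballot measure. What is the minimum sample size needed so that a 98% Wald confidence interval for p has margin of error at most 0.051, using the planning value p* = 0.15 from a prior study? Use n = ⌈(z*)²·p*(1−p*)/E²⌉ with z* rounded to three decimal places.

The 98% critical value is z* = 2.326.
p*(1−p*) = 0.1275.
Required n before rounding: 5.410276 × 0.1275 / 0.051² = 265.210.
⌈265.210⌉ = 266.

n = 266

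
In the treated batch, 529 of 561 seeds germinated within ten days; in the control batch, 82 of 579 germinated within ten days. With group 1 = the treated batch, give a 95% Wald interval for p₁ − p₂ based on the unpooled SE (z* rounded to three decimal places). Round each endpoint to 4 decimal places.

(0.7671, 0.8356)

p̂₁ = 0.94296, p̂₂ = 0.14162, so the observed difference is 0.80134.
Unpooled SE = √(p̂₁(1−p̂₁)/n₁ + p̂₂(1−p̂₂)/n₂) = √(0.000095878 + 0.000209959) = 0.017488.
For 95% confidence, z* = 1.960. Margin of error = 0.03428.
CI: 0.80134 ± 0.03428 = (0.7671, 0.8356).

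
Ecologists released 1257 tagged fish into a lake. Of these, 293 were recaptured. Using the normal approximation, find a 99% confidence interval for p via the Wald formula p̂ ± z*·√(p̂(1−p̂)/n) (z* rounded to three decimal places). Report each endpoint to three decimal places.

(0.202, 0.264)

Sample proportion p̂ = 293/1257 = 0.23309.
Standard error of p̂: √(0.178762/1257) = √0.000142213 = 0.011925.
For 99% confidence, z* = 2.576.
Margin of error: 2.576 × 0.011925 = 0.03072.
So the interval runs from 0.202 to 0.264.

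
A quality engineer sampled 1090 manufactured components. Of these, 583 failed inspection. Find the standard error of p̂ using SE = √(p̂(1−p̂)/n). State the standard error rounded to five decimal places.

Sample proportion p̂ = 583/1090 = 0.53486.
p̂(1−p̂) = 0.248785.
SE = √(0.248785/1090) = √0.000228243 = 0.01511.

SE = 0.01511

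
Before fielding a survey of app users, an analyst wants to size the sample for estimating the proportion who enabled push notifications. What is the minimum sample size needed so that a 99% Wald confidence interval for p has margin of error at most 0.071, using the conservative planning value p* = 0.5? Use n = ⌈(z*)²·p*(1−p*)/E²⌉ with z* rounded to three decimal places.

The 99% critical value is z* = 2.576.
p*(1−p*) = 0.50·0.50 = 0.2500.
Required n before rounding: 6.635776 × 0.2500 / 0.071² = 329.090.
Rounding up, n = 330.

n = 330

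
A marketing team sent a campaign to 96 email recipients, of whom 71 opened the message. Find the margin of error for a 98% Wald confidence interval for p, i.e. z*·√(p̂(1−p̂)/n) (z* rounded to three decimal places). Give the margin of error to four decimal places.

p̂ = 71/96 = 0.73958.
SE(p̂) = √(0.73958·0.26042/96) = 0.044791.
z* = 2.326 at the 98% level.
ME = 2.326·0.044791 = 0.1042.

ME = 0.1042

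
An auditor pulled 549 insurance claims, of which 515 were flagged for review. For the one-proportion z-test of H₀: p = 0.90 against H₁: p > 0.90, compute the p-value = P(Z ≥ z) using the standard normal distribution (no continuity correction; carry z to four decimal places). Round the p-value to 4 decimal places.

p-value = 0.0015

With x = 515 successes in n = 549, p̂ = 0.93807.
Under H₀, SE = √(p₀(1−p₀)/n) = √(0.90·0.10/549) = √0.000163934 = 0.012804.
Test statistic (full precision, shown to 4 dp): z = (515/549 − 0.90)/SE₀ ≈ 2.9733.
p-value = P(Z ≥ z) with z = 2.9733 → 0.0015.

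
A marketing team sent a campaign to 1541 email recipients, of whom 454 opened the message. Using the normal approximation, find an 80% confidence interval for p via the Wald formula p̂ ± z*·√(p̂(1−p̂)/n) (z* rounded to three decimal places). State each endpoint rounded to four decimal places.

The sample proportion is 454/1541 = 0.29461.
SE(p̂) = √(0.29461·0.70539/1541) = 0.011613.
For 80% confidence, z* = 1.282.
Margin of error: 1.282 × 0.011613 = 0.01489.
Interval: 0.29461 ± 0.01489 → (0.2797, 0.3095).

(0.2797, 0.3095)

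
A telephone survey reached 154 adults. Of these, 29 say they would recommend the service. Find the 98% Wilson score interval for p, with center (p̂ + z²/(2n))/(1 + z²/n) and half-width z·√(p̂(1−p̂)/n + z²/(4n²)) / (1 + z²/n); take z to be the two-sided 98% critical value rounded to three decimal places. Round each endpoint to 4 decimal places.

(0.1261, 0.2717)

Here p̂ = 29/154 = 0.18831 and z = 2.326 (z² = 5.410276).
Denominator 1 + z²/n = 1 + 5.410276/154 = 1.035132.
Adjusted center: (0.18831 + z²/(2n))/1.035132 = 0.19889.
Radicand: p̂(1−p̂)/n + z²/(4n²) = 0.000992535 + 0.000057032 = 0.001049567.
Half-width = z·√(radicand)/denom = 2.326·0.032397/1.035132 = 0.07280.
So the interval runs from 0.1261 to 0.2717.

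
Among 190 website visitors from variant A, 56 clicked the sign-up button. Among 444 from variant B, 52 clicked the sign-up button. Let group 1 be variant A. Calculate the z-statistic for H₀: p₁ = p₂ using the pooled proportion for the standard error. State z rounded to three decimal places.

z = 5.450

p̂₁ = 56/190 = 0.29474, p̂₂ = 52/444 = 0.11712.
Pooled p̂ = (56+52)/(190+444) = 108/634 = 0.17035.
SE = √[p̂(1−p̂)(1/n₁+1/n₂)] = √[0.17035·0.82965·(1/190+1/444)] ≈ 0.032591.
z = 0.17762/0.032591 = 5.450.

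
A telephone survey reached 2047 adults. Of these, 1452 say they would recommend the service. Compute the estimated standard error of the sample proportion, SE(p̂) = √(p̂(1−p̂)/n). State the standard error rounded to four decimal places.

Sample proportion p̂ = 1452/2047 = 0.70933.
p̂(1−p̂) = 0.70933·0.29067 = 0.206181.
SE = √(0.206181/2047) = √0.000100723 = 0.0100.

SE = 0.0100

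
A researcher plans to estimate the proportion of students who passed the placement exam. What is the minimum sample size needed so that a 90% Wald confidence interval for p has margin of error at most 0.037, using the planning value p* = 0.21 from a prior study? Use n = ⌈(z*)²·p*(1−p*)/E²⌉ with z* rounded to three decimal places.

n = 328

For 90% confidence, z* = 1.645.
p*(1−p*) = 0.21·0.79 = 0.1659.
Required n before rounding: 2.706025 × 0.1659 / 0.037² = 327.925.
Rounding up, n = 328.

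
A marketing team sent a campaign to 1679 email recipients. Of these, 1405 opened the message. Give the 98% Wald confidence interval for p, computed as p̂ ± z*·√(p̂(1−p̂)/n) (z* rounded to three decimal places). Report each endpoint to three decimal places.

p̂ = 1405/1679 = 0.83681.
SE = √(p̂(1−p̂)/n) = √(0.136561/1679) = 0.009019.
The 98% critical value is z* = 2.326.
Margin of error: 2.326 × 0.009019 = 0.02098.
CI: 0.83681 ± 0.02098 = (0.816, 0.858).

(0.816, 0.858)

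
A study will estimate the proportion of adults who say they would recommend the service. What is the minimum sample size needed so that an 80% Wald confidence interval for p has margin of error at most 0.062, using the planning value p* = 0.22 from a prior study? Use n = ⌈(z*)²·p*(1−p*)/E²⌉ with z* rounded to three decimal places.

n = 74

The 80% critical value is z* = 1.282.
p*(1−p*) = 0.1716.
(z*)²·p*(1−p*)/E² = 1.643524·0.1716/0.003844 = 73.369.
Rounding up, n = 74.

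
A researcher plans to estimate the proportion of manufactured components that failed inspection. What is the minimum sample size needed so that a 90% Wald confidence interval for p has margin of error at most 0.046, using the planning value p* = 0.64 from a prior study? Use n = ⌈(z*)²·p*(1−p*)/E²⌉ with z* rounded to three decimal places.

n = 295

For 90% confidence, z* = 1.645.
p*(1−p*) = 0.64·0.36 = 0.2304.
Required n before rounding: 2.706025 × 0.2304 / 0.046² = 294.645.
Rounding up, n = 295.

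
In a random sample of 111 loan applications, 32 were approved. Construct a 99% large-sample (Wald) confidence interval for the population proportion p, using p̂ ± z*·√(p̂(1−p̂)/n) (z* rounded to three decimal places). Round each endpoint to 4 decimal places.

The sample proportion is 32/111 = 0.28829.
SE(p̂) = √(0.28829·0.71171/111) = 0.042994.
The 99% critical value is z* = 2.576.
Margin = 2.576·0.042994 = 0.11075.
So the interval runs from 0.1775 to 0.3990.

(0.1775, 0.3990)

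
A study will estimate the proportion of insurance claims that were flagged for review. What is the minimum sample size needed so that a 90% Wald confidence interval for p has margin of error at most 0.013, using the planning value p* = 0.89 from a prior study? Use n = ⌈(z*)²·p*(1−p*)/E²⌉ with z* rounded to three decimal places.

n = 1568

The 90% critical value is z* = 1.645.
p*(1−p*) = 0.89·0.11 = 0.0979.
(z*)²·p*(1−p*)/E² = 2.706025·0.0979/0.000169 = 1567.573.
Rounding up, n = 1568.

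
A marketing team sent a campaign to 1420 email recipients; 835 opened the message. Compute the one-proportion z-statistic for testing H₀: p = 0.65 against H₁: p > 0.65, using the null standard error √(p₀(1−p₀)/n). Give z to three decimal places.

The sample proportion is 835/1420 = 0.58803.
Null standard error: √(0.65·0.35/1420) = √0.000160211 = 0.012657.
z = (p̂ − p₀)/SE = (0.58803 − 0.65)/0.012657 = -4.896.

z = -4.896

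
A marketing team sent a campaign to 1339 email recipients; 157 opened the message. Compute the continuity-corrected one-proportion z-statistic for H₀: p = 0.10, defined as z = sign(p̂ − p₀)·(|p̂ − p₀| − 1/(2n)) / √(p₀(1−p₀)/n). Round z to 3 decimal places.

z = 2.059

Sample proportion p̂ = 157/1339 = 0.11725. p̂ − p₀ = 0.017252.
1/(2n) = 0.000373.
Corrected numerator: |0.017252| − 0.000373 = 0.016879.
SE₀ = √(0.10·0.90/1339) = 0.008198.
z = +0.016879/0.008198 = 2.059.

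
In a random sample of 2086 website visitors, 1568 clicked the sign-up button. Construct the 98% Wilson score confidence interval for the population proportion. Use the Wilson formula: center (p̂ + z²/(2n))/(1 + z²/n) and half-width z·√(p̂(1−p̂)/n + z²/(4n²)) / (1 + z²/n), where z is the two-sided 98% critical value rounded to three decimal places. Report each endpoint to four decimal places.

p̂ = 1568/2086 = 0.75168; z = 2.326, so z² = 5.410276.
Denominator 1 + z²/n = 1 + 5.410276/2086 = 1.002594.
Center = (0.75168 + 0.001297)/1.002594 = 0.75103.
Radicand: p̂(1−p̂)/n + z²/(4n²) = 0.000089481 + 0.000000311 = 0.000089792.
Half-width = z·√(radicand)/denom = 2.326·0.009476/1.002594 = 0.02198.
Interval: 0.75103 ± 0.02198 → (0.7290, 0.7730).

(0.7290, 0.7730)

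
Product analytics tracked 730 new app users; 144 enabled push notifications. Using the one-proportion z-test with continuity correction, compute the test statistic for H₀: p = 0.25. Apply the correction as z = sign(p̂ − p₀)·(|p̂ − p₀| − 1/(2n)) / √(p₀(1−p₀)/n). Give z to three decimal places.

z = -3.248

The sample proportion is 144/730 = 0.19726. p̂ − p₀ = -0.052740.
Continuity correction 1/(2n) = 1/1460 = 0.000685.
Corrected numerator: |-0.052740| − 0.000685 = 0.052055.
SE₀ = √(0.25·0.75/730) = 0.016027.
z = −0.052055/0.016027 = -3.248.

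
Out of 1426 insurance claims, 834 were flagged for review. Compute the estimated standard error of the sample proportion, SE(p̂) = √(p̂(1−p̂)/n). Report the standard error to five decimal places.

SE = 0.01305

With x = 834 successes in n = 1426, p̂ = 0.58485.
p̂(1−p̂) = 0.58485·0.41515 = 0.242800.
SE = √(0.242800/1426) = √0.000170266 = 0.01305.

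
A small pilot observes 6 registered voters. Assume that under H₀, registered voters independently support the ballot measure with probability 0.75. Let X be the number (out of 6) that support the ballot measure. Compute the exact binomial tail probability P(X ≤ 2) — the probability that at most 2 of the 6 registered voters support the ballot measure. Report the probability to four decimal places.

P = 0.0376

X ~ Binomial(n=6, p=0.75).
P(X ≤ 2) = C(6,0)·0.75^0·0.25^6 + C(6,1)·0.75^1·0.25^5 + C(6,2)·0.75^2·0.25^4.
= 0.000244 + 0.004395 + 0.032959 = 0.0376.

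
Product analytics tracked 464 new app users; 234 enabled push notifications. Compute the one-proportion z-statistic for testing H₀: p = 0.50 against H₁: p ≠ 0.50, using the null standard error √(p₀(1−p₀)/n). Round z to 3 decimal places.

Sample proportion p̂ = 234/464 = 0.50431.
SE₀ = √(0.50·0.50/464) = 0.023212.
Test statistic: z = 0.00431/0.023212 = 0.186.

z = 0.186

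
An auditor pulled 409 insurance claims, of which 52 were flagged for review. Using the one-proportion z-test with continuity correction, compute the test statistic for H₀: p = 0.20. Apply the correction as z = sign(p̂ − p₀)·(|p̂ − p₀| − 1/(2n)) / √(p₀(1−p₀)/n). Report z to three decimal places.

z = -3.622

The sample proportion is 52/409 = 0.12714. p̂ − p₀ = -0.072861.
1/(2n) = 0.001222.
Corrected numerator: |-0.072861| − 0.001222 = 0.071639.
Under H₀, SE = √(p₀(1−p₀)/n) = √(0.20·0.80/409) = √0.000391198 = 0.019779.
z = (−)0.071639/0.019779 = -3.622.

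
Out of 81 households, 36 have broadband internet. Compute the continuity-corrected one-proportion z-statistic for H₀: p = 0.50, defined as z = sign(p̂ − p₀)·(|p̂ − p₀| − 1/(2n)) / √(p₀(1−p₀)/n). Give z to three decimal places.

z = -0.889

Sample proportion p̂ = 36/81 = 0.44444. p̂ − p₀ = -0.055556.
Continuity correction 1/(2n) = 1/162 = 0.006173.
Corrected numerator: |-0.055556| − 0.006173 = 0.049383.
Null standard error: √(0.50·0.50/81) = √0.003086420 = 0.055556.
z = −0.049383/0.055556 = -0.889.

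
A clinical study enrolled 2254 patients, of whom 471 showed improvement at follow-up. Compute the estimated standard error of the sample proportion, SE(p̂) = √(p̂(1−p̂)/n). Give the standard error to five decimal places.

SE = 0.00856

p̂ = 471/2254 = 0.20896.
p̂(1−p̂) = 0.165296.
SE = √(0.165296/2254) = 0.00856.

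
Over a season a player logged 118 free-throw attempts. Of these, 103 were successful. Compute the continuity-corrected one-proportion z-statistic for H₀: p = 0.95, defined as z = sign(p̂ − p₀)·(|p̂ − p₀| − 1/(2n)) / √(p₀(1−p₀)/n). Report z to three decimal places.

p̂ = 103/118 = 0.87288. p̂ − p₀ = -0.077119.
Continuity correction 1/(2n) = 1/236 = 0.004237.
Corrected numerator: |-0.077119| − 0.004237 = 0.072882.
Under H₀, SE = √(p₀(1−p₀)/n) = √(0.95·0.05/118) = √0.000402542 = 0.020063.
z = (−)0.072882/0.020063 = -3.633.

z = -3.633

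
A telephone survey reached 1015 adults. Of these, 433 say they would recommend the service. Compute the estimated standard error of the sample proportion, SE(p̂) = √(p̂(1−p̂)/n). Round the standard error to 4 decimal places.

SE = 0.0155

The sample proportion is 433/1015 = 0.42660.
p̂(1−p̂) = 0.42660·0.57340 = 0.244612.
SE = √(0.244612/1015) = 0.0155.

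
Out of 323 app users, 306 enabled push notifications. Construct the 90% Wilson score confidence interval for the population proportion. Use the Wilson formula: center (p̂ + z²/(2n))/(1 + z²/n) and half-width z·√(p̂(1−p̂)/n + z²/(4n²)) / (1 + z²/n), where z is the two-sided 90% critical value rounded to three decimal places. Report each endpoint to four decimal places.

p̂ = 306/323 = 0.94737; z = 1.645, so z² = 2.706025.
Denominator 1 + z²/n = 1 + 2.706025/323 = 1.008378.
Center = (0.94737 + 0.004189)/1.008378 = 0.94365.
Radicand: p̂(1−p̂)/n + z²/(4n²) = 0.000154370 + 0.000006484 = 0.000160854.
Half-width = z·√(radicand)/denom = 1.645·0.012683/1.008378 = 0.02069.
CI: 0.94365 ± 0.02069 = (0.9230, 0.9643).

(0.9230, 0.9643)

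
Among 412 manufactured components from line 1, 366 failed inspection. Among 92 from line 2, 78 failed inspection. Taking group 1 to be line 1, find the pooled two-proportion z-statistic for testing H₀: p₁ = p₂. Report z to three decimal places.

z = 1.085

p̂₁ = 366/412 = 0.88835, p̂₂ = 78/92 = 0.84783.
Pooled p̂ = (366+78)/(412+92) = 444/504 = 0.88095.
Pooled SE = √[0.1048753·0.01329675] ≈ 0.037343.
z = (p̂₁ − p̂₂)/SE = (0.88835 − 0.84783)/0.037343 = 0.04052/0.037343 = 1.085.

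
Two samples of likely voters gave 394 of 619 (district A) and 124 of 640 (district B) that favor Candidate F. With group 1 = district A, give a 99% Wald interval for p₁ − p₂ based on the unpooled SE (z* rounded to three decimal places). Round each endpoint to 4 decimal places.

p̂₁ = 0.63651, p̂₂ = 0.19375, so the observed difference is 0.44276.
Unpooled SE = √(p̂₁(1−p̂₁)/n₁ + p̂₂(1−p̂₂)/n₂) = √(0.000373772 + 0.000244080) = 0.024857.
The 99% critical value is z* = 2.576. Margin of error = 0.06403.
So the interval runs from 0.3787 to 0.5068.

(0.3787, 0.5068)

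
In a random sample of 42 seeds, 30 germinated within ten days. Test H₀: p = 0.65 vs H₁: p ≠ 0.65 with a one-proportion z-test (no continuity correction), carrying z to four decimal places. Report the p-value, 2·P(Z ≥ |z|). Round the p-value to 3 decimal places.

p-value = 0.382

p̂ = 30/42 = 0.71429.
SE₀ = √(0.65·0.35/42) = 0.073598.
z = (p̂ − p₀)/SE = (30/42 − 0.65)/0.073598 ≈ 0.8735.
p-value = 2·P(Z ≥ |z|) with z = 0.8735 → 0.382.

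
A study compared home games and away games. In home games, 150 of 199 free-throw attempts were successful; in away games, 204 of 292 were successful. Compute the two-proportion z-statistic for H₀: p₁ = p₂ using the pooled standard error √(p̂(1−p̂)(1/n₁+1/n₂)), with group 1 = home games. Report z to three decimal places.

p̂₁ = 150/199 = 0.75377, p̂₂ = 204/292 = 0.69863.
Pooled p̂ = (150+204)/(199+292) = 354/491 = 0.72098.
SE = √[p̂(1−p̂)(1/n₁+1/n₂)] = √[0.72098·0.27902·(1/199+1/292)] ≈ 0.041229.
z = 0.05514/0.041229 = 1.337.

z = 1.337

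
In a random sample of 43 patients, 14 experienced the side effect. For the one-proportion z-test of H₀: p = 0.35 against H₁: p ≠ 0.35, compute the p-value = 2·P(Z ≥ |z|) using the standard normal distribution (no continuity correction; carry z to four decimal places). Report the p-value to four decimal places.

Sample proportion p̂ = 14/43 = 0.32558.
Under H₀, SE = √(p₀(1−p₀)/n) = √(0.35·0.65/43) = √0.005290698 = 0.072737.
Test statistic (full precision, shown to 4 dp): z = (14/43 − 0.35)/SE₀ ≈ -0.3357.
From the standard normal, 2·P(Z ≥ |z|) = 0.7371.

p-value = 0.7371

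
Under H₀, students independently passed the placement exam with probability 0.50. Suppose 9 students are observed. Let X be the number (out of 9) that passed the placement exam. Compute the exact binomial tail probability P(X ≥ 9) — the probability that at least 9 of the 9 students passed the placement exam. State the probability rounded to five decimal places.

X ~ Binomial(n=9, p=0.50).
P(X ≥ 9) = C(9,9)·0.50^9·0.50^0.
= 0.001953 = 0.00195.

P = 0.00195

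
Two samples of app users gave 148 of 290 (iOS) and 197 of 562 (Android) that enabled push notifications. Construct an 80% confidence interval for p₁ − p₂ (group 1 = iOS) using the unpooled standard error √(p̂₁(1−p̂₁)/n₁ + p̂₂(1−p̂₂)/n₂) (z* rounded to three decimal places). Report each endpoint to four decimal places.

(0.1142, 0.2054)

p̂₁ = 148/290 = 0.51034, p̂₂ = 197/562 = 0.35053; p̂₁ − p̂₂ = 0.15981.
SE = √(0.000861700 + 0.000405089) = √0.001266789 = 0.035592.
z* = 1.282 at the 80% level. Margin of error = 0.04563.
So the interval runs from 0.1142 to 0.2054.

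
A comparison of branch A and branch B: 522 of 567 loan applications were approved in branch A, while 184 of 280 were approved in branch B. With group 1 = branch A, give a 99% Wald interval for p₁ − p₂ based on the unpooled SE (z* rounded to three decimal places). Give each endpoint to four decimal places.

(0.1848, 0.3422)

p̂₁ = 522/567 = 0.92063, p̂₂ = 184/280 = 0.65714; p̂₁ − p̂₂ = 0.26349.
Unpooled SE = √(p̂₁(1−p̂₁)/n₁ + p̂₂(1−p̂₂)/n₂) = √(0.000128865 + 0.000804665) = 0.030554.
The 99% critical value is z* = 2.576. Margin of error = 0.07871.
Interval: 0.26349 ± 0.07871 → (0.1848, 0.3422).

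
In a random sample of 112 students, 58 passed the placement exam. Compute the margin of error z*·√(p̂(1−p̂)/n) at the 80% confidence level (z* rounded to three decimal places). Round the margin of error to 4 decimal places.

p̂ = 58/112 = 0.51786.
SE = √(p̂(1−p̂)/n) = √(0.249681/112) = 0.047215.
The 80% critical value is z* = 1.282.
So ME = 0.0605.

ME = 0.0605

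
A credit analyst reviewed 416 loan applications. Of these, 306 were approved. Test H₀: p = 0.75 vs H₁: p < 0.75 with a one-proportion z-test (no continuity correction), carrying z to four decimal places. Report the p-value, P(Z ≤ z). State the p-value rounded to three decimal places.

p-value = 0.248

p̂ = 306/416 = 0.73558.
Null standard error: √(0.75·0.25/416) = √0.000450721 = 0.021230.
Test statistic (full precision, shown to 4 dp): z = (306/416 − 0.75)/SE₀ ≈ -0.6794.
p-value = P(Z ≤ z) with z = -0.6794 → 0.248.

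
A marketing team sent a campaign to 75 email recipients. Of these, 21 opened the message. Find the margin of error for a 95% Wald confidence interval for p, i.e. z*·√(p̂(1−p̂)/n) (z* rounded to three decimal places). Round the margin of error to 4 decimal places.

ME = 0.1016

p̂ = 21/75 = 0.28000.
SE(p̂) = √(0.28000·0.72000/75) = 0.051846.
For 95% confidence, z* = 1.960.
ME = 1.960·0.051846 = 0.1016.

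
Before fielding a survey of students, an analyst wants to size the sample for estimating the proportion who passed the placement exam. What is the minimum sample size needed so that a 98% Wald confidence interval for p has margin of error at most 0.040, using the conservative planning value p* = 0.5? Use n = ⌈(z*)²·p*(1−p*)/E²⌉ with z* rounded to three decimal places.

n = 846

z* = 2.326 at the 98% level.
p*(1−p*) = 0.2500.
(z*)²·p*(1−p*)/E² = 5.410276·0.2500/0.001600 = 845.356.
Rounding up, n = 846.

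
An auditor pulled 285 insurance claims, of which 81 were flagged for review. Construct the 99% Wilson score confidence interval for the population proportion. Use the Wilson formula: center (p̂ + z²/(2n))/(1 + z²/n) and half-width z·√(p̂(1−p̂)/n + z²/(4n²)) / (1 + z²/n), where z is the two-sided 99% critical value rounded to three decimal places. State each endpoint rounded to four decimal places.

p̂ = 81/285 = 0.28421; z = 2.576, so z² = 6.635776.
Denominator 1 + z²/n = 1 + 6.635776/285 = 1.023283.
Center = (0.28421 + 0.011642)/1.023283 = 0.28912.
Radicand: p̂(1−p̂)/n + z²/(4n²) = 0.000713807 + 0.000020424 = 0.000734231.
Half-width = z·√(radicand)/denom = 2.576·0.027097/1.023283 = 0.06821.
Interval: 0.28912 ± 0.06821 → (0.2209, 0.3573).

(0.2209, 0.3573)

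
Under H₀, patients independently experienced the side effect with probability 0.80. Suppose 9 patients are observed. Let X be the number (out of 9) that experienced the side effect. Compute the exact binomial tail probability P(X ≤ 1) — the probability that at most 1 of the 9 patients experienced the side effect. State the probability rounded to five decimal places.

X is binomial with n = 9 and p = 0.80.
P(X ≤ 1) = C(9,0)·0.80^0·0.20^9 + C(9,1)·0.80^1·0.20^8.
= 0.000001 + 0.000018 = 0.00002.

P = 0.00002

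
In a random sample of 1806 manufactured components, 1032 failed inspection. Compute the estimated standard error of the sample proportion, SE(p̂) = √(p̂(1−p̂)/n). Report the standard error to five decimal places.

The sample proportion is 1032/1806 = 0.57143.
p̂(1−p̂) = 0.57143·0.42857 = 0.244898.
Dividing by n and taking the root: √0.000135602 = 0.01164.

SE = 0.01164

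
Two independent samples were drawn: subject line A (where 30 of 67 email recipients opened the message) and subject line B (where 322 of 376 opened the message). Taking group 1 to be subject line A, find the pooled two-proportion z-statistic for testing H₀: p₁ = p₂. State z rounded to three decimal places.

z = -7.627

Sample proportions: p̂₁ = 30/67 = 0.44776 and p̂₂ = 322/376 = 0.85638.
Pooling: p̂ = 352/443 = 0.79458.
Pooled SE = √[0.1632212·0.01758495] ≈ 0.053575.
z = (p̂₁ − p̂₂)/SE = (0.44776 − 0.85638)/0.053575 = -0.40862/0.053575 = -7.627.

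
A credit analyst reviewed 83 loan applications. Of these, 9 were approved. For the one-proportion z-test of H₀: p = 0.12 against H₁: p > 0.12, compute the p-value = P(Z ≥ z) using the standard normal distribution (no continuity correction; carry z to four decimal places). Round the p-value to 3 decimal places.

The sample proportion is 9/83 = 0.10843.
Under H₀, SE = √(p₀(1−p₀)/n) = √(0.12·0.88/83) = √0.001272289 = 0.035669.
z = (p̂ − p₀)/SE = (9/83 − 0.12)/0.035669 ≈ -0.3243.
p-value = P(Z ≥ z) with z = -0.3243 → 0.627.

p-value = 0.627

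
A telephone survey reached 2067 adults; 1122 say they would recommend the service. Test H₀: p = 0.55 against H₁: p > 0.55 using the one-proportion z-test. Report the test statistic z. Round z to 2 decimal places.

p̂ = 1122/2067 = 0.54282.
Under H₀, SE = √(p₀(1−p₀)/n) = √(0.55·0.45/2067) = √0.000119739 = 0.010943.
z = (p̂ − p₀)/SE = (0.54282 − 0.55)/0.010943 = -0.66.

z = -0.66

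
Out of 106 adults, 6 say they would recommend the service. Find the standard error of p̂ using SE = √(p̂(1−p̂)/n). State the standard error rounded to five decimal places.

Sample proportion p̂ = 6/106 = 0.05660.
p̂(1−p̂) = 0.05660·0.94340 = 0.053396.
SE = √(0.053396/106) = √0.000503736 = 0.02244.

SE = 0.02244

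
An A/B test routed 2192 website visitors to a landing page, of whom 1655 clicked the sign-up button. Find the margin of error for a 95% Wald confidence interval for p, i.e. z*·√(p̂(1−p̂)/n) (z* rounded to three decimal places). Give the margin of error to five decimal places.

ME = 0.01800

Sample proportion p̂ = 1655/2192 = 0.75502.
SE = √(p̂(1−p̂)/n) = √(0.184966/2192) = 0.009186.
For 95% confidence, z* = 1.960.
So ME = 0.01800.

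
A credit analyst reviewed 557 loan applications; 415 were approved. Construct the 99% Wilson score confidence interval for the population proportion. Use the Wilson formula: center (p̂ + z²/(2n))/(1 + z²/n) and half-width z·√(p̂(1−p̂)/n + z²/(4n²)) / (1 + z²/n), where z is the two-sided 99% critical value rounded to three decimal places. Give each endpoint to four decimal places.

p̂ = 415/557 = 0.74506; z = 2.576, so z² = 6.635776.
1 + z²/n = 1.011913.
Adjusted center: (0.74506 + z²/(2n))/1.011913 = 0.74218.
Radicand: p̂(1−p̂)/n + z²/(4n²) = 0.000341013 + 0.000005347 = 0.000346360.
Half-width = 2.576·√0.000346360/1.011913 = 0.04738.
CI: 0.74218 ± 0.04738 = (0.6948, 0.7896).

(0.6948, 0.7896)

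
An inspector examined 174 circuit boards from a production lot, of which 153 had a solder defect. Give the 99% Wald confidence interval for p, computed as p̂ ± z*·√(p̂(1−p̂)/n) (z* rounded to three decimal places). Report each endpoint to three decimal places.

(0.816, 0.943)

Sample proportion p̂ = 153/174 = 0.87931.
Standard error of p̂: √(0.106124/174) = √0.000609906 = 0.024696.
The 99% critical value is z* = 2.576.
Margin of error: 2.576 × 0.024696 = 0.06362.
Interval: 0.87931 ± 0.06362 → (0.816, 0.943).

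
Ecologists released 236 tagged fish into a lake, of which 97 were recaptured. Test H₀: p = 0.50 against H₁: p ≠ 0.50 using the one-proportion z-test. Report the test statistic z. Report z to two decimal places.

z = -2.73

With x = 97 successes in n = 236, p̂ = 0.41102.
SE₀ = √(0.50·0.50/236) = 0.032547.
z = (0.41102 − 0.50)/0.032547 = -0.08898/0.032547 = -2.73.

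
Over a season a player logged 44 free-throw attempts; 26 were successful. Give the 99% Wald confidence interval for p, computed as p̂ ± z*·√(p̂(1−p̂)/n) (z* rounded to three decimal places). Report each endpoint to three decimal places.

(0.400, 0.782)

With x = 26 successes in n = 44, p̂ = 0.59091.
SE = √(p̂(1−p̂)/n) = √(0.241736/44) = 0.074121.
z* = 2.576 at the 99% level.
Margin of error: 2.576 × 0.074121 = 0.19094.
Interval: 0.59091 ± 0.19094 → (0.400, 0.782).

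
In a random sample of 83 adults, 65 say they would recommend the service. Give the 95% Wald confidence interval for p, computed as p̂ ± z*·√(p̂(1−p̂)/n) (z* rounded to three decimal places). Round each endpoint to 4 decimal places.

The sample proportion is 65/83 = 0.78313.
SE = √(p̂(1−p̂)/n) = √(0.169836/83) = 0.045235.
The 95% critical value is z* = 1.960.
Margin of error: 1.960 × 0.045235 = 0.08866.
CI: 0.78313 ± 0.08866 = (0.6945, 0.8718).

(0.6945, 0.8718)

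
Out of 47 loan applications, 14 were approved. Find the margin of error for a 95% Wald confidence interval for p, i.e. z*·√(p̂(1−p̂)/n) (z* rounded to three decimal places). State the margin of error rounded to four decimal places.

Sample proportion p̂ = 14/47 = 0.29787.
SE = √(p̂(1−p̂)/n) = √(0.209144/47) = 0.066707.
z* = 1.960 at the 95% level.
ME = 1.960·0.066707 = 0.1307.

ME = 0.1307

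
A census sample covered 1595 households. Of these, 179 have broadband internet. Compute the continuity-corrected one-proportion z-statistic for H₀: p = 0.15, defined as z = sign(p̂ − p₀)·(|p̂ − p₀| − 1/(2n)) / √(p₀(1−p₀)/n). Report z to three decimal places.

z = -4.190

The sample proportion is 179/1595 = 0.11223. p̂ − p₀ = -0.037774.
1/(2n) = 0.000313.
Corrected numerator: |-0.037774| − 0.000313 = 0.037461.
Under H₀, SE = √(p₀(1−p₀)/n) = √(0.15·0.85/1595) = √0.000079937 = 0.008941.
z = (−)0.037461/0.008941 = -4.190.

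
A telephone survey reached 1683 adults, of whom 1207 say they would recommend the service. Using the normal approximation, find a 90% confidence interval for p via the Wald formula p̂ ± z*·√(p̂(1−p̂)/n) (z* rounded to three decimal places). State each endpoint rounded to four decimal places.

The sample proportion is 1207/1683 = 0.71717.
Standard error of p̂: √(0.202836/1683) = √0.000120521 = 0.010978.
The 90% critical value is z* = 1.645.
Margin of error: 1.645 × 0.010978 = 0.01806.
So the interval runs from 0.6991 to 0.7352.

(0.6991, 0.7352)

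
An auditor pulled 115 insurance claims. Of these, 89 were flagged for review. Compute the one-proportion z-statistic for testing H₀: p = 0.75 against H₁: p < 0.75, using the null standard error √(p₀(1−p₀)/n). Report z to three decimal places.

The sample proportion is 89/115 = 0.77391.
SE₀ = √(0.75·0.25/115) = 0.040379.
z = (p̂ − p₀)/SE = (0.77391 − 0.75)/0.040379 = 0.592.

z = 0.592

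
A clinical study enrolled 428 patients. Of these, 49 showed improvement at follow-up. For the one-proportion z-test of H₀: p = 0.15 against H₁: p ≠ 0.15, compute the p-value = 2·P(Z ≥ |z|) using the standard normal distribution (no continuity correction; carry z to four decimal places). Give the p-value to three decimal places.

p-value = 0.040

p̂ = 49/428 = 0.11449.
Under H₀, SE = √(p₀(1−p₀)/n) = √(0.15·0.85/428) = √0.000297897 = 0.017260.
z = (p̂ − p₀)/SE = (49/428 − 0.15)/0.017260 ≈ -2.0576.
From the standard normal, 2·P(Z ≥ |z|) = 0.040.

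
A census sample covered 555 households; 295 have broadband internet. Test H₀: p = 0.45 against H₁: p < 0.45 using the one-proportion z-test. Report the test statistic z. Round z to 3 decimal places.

z = 3.861

With x = 295 successes in n = 555, p̂ = 0.53153.
SE₀ = √(0.45·0.55/555) = 0.021117.
z = (0.53153 − 0.45)/0.021117 = 0.08153/0.021117 = 3.861.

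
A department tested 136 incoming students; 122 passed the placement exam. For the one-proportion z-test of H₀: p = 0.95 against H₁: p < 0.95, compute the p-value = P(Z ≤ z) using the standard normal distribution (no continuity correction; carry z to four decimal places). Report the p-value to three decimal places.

With x = 122 successes in n = 136, p̂ = 0.89706.
Under H₀, SE = √(p₀(1−p₀)/n) = √(0.95·0.05/136) = √0.000349265 = 0.018689.
z = (p̂ − p₀)/SE = (122/136 − 0.95)/0.018689 ≈ -2.8328.
p-value = P(Z ≤ z) with z = -2.8328 → 0.002.

p-value = 0.002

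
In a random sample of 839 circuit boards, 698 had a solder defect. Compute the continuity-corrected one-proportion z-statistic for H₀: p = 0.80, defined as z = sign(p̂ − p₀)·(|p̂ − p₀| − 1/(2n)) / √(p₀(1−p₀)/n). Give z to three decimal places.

The sample proportion is 698/839 = 0.83194. p̂ − p₀ = 0.031943.
Continuity correction 1/(2n) = 1/1678 = 0.000596.
Corrected numerator: |0.031943| − 0.000596 = 0.031347.
Under H₀, SE = √(p₀(1−p₀)/n) = √(0.80·0.20/839) = √0.000190703 = 0.013810.
z = +0.031347/0.013810 = 2.270.

z = 2.270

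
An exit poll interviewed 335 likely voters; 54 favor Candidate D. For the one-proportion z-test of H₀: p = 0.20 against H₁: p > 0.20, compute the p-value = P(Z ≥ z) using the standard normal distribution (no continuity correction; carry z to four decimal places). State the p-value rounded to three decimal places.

p-value = 0.962

With x = 54 successes in n = 335, p̂ = 0.16119.
Null standard error: √(0.20·0.80/335) = √0.000477612 = 0.021854.
Test statistic (full precision, shown to 4 dp): z = (54/335 − 0.20)/SE₀ ≈ -1.7757.
From the standard normal, P(Z ≥ z) = 0.962.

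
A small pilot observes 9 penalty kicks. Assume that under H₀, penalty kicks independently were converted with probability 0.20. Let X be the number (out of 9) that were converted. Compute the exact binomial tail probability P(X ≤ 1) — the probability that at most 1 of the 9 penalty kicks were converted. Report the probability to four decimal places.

X ~ Binomial(n=9, p=0.20).
P(X ≤ 1) = C(9,0)·0.20^0·0.80^9 + C(9,1)·0.20^1·0.80^8.
= 0.134218 + 0.301990 = 0.4362.

P = 0.4362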